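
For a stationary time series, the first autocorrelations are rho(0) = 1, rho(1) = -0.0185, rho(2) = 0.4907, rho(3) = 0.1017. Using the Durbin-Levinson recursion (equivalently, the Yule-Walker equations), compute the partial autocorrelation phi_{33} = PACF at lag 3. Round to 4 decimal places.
\phi_{33} = 0.1520

The PACF at lag k is phi_{kk}, the last component of the solution
to the Yule-Walker system G_k phi = r_k where
  (G_k)_{ij} = rho(|i - j|), (r_k)_i = rho(i), i,j = 1..k.
Equivalently, Durbin-Levinson gives phi_{kk} iteratively:
  phi_{11} = rho(1)
  phi_{kk} = [rho(k) - sum_{j=1..k-1} phi_{k-1,j} rho(k-j)]
            / [1 - sum_{j=1..k-1} phi_{k-1,j} rho(j)],
  phi_{k,j} = phi_{k-1,j} - phi_{kk} phi_{k-1,k-j},  j = 1..k-1.
Step k = 1:
  phi_11 = rho(1) = -0.0185.
Step k = 2:
  phi_22 = [rho(2) - phi_11 rho(1)] / [1 - phi_11 rho(1)] = [0.4907 - (-0.0185)(-0.0185)] / [1 - (-0.0185)(-0.0185)]
         = 0.49035775 / 0.99965775 = 0.490526.
  Update: phi_21 = phi_11 - phi_22 phi_11 = -0.0185 - (0.490526)(-0.0185) = -0.009425.
Step k = 3:
  phi_33 = [rho(3) - phi_21 rho(2) - phi_22 rho(1)] / [1 - phi_21 rho(1) - phi_22 rho(2)]
    numerator   = 0.1017 - (-0.009425)(0.4907) - (0.490526)(-0.0185) = 0.11539971
    denominator = 1 - (-0.009425)(-0.0185) - (0.490526)(0.4907) = 0.7591247
  phi_33 = 0.11539971 / 0.7591247 = 0.152.
Therefore phi_{33} = 0.1520.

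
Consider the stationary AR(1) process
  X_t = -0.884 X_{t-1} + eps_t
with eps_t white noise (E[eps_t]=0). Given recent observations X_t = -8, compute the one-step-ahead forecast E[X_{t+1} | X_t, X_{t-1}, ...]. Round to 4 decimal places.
E[X_{t+1} \mid \mathcal F_t] = 7.0720

For an AR(p) model X_t = c + sum_i phi_i X_{t-i} + eps_t, the
one-step-ahead conditional mean is
  E[X_{t+1} | X_t, ...] = c + sum_i phi_i X_{t+1-i}.
Substitute known values:
  E[X_{t+1} | ...] = (-0.884) * (-8)
                   = 7.0720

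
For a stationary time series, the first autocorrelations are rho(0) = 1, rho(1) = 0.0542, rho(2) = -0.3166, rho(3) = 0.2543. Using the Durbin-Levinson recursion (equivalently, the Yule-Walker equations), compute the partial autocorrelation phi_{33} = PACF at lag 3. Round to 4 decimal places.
\phi_{33} = 0.3290

The PACF at lag k is phi_{kk}, the last component of the solution
to the Yule-Walker system G_k phi = r_k where
  (G_k)_{ij} = rho(|i - j|), (r_k)_i = rho(i), i,j = 1..k.
Equivalently, Durbin-Levinson gives phi_{kk} iteratively:
  phi_{11} = rho(1)
  phi_{kk} = [rho(k) - sum_{j=1..k-1} phi_{k-1,j} rho(k-j)]
            / [1 - sum_{j=1..k-1} phi_{k-1,j} rho(j)],
  phi_{k,j} = phi_{k-1,j} - phi_{kk} phi_{k-1,k-j},  j = 1..k-1.
Step k = 1:
  phi_11 = rho(1) = 0.0542.
Step k = 2:
  phi_22 = [rho(2) - phi_11 rho(1)] / [1 - phi_11 rho(1)] = [-0.3166 - (0.0542)(0.0542)] / [1 - (0.0542)(0.0542)]
         = -0.31953764 / 0.99706236 = -0.320479.
  Update: phi_21 = phi_11 - phi_22 phi_11 = 0.0542 - (-0.320479)(0.0542) = 0.07157.
Step k = 3:
  phi_33 = [rho(3) - phi_21 rho(2) - phi_22 rho(1)] / [1 - phi_21 rho(1) - phi_22 rho(2)]
    numerator   = 0.2543 - (0.07157)(-0.3166) - (-0.320479)(0.0542) = 0.29432902
    denominator = 1 - (0.07157)(0.0542) - (-0.320479)(-0.3166) = 0.89465723
  phi_33 = 0.29432902 / 0.89465723 = 0.329.
Therefore phi_{33} = 0.3290.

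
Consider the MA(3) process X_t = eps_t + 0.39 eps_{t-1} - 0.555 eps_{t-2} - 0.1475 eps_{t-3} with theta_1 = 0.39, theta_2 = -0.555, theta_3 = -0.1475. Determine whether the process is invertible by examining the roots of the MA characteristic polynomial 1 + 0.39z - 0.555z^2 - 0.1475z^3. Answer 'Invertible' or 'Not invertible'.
\text{Invertible}

The MA(q) characteristic polynomial is P(z) = 1 + 0.39z - 0.555z^2 - 0.1475z^3.
Invertibility requires all roots to lie outside the unit circle, i.e. |z| > 1 for every root.
Degree 3: look for a simple real root z0 first, then factor out (1 - z/z0) and solve the remaining quadratic.
Testing z0 = -4: P(-4) = 1 + (0.39)(-4) + (-0.555)(-4)^2 + (-0.1475)(-4)^3
  = 1 + (-1.56) + (-8.88) + (9.44) = 0.  So z_0 = -4 is a root, |z_0| = 4.
Divide out the factor (1 + 0.25 z) = (1 - z/z0) (since 1/z0 = -0.25):
  P(z) = (1 + 0.25 z)(1 + (0.14) z + (-0.59) z^2)
  [check: z-coef 0.14 - (-0.25) = 0.39; z^2-coef -0.59 - (-0.25)(0.14) = -0.555; z^3-coef -(-0.25)(-0.59) = -0.1475.]
Remaining roots from the quadratic factor 1 + (0.14) z + (-0.59) z^2:
  Set 1 + (0.14) z + (-0.59) z^2 = 0, i.e. a z^2 + b z + c = 0 with a = -0.59, b = 0.14, c = 1.
  Discriminant D = b^2 - 4ac = (0.14)^2 - 4*(-0.59)*1 = 0.0196 - (-2.36) = 2.3796.
  D >= 0, so the roots are real: z = (-b +/- sqrt(D)) / (2a) = (-0.14 +/- 1.542595) / (-1.18).
    z_1 = (-0.14 + 1.542595) / (-1.18) = -1.1886,   |z_1| = 1.1886.
    z_2 = (-0.14 - 1.542595) / (-1.18) = 1.4259,   |z_2| = 1.4259.
Moduli of all roots: 4.0000, 1.1886, 1.4259.
All moduli strictly greater than 1? Yes.
Verdict: Invertible.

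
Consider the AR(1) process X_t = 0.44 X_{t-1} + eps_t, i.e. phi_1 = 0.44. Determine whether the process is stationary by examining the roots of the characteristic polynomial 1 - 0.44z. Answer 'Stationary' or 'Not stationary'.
\text{Stationary}

The AR(p) characteristic polynomial is P(z) = 1 - 0.44z.
Stationarity requires all roots to lie outside the unit circle, i.e. |z| > 1 for every root.
This is linear in z: 1 + (-0.44) z = 0  =>  z = -1/(-0.44) = 2.272727,  |z| = 2.272727.
Moduli of all roots: 2.2727.
All moduli strictly greater than 1? Yes.
Verdict: Stationary.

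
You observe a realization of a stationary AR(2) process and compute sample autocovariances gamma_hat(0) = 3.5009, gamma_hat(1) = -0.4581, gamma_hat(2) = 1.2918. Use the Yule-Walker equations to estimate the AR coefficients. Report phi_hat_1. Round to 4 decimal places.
\hat\phi_{1} = -0.0840

The Yule-Walker equations for an AR(p) process read, in matrix form,
  Gamma_p phi = r_p,   with   (Gamma_p)_{ij} = gamma(|i - j|),
                       (r_p)_i = gamma(i),   i,j = 1..p.
Substitute the sample gammas (Toeplitz matrix and right-hand side of size 2):
  Gamma_p = [[3.5009, -0.4581], [-0.4581, 3.5009]]
  r_p     = [-0.4581, 1.2918]
Written out:
  3.5009 phi_1 - 0.4581 phi_2 = -0.4581
  -0.4581 phi_1 + 3.5009 phi_2 = 1.2918
Solve by Cramer's rule:
  det = gamma(0)^2 - gamma(1)^2 = (3.5009)^2 - (-0.4581)^2 = 12.25630081 - 0.20985561 = 12.0464452
  phi_hat_1 = [gamma(1) gamma(0) - gamma(1) gamma(2)] / det = [(-0.4581)(3.5009) - (-0.4581)(1.2918)] / 12.0464452 = -1.01198871 / 12.0464452 = -0.084
  phi_hat_2 = [gamma(0) gamma(2) - gamma(1)^2] / det = [(3.5009)(1.2918) - (-0.4581)^2] / 12.0464452 = 4.31260701 / 12.0464452 = 0.358
So phi_hat = [-0.0840, 0.3580].
Therefore phi_hat_1 = -0.0840.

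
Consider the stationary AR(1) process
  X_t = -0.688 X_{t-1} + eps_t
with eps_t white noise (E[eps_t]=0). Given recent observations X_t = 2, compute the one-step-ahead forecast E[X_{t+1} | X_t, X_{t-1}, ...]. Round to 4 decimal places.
E[X_{t+1} \mid \mathcal F_t] = -1.3760

For an AR(p) model X_t = c + sum_i phi_i X_{t-i} + eps_t, the
one-step-ahead conditional mean is
  E[X_{t+1} | X_t, ...] = c + sum_i phi_i X_{t+1-i}.
Substitute known values:
  E[X_{t+1} | ...] = (-0.688) * (2)
                   = -1.3760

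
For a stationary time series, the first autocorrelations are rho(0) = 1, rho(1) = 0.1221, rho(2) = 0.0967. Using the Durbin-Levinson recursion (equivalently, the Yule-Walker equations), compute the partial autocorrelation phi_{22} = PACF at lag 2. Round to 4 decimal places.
\phi_{22} = 0.0830

The PACF at lag k is phi_{kk}, the last component of the solution
to the Yule-Walker system G_k phi = r_k where
  (G_k)_{ij} = rho(|i - j|), (r_k)_i = rho(i), i,j = 1..k.
Equivalently, Durbin-Levinson gives phi_{kk} iteratively:
  phi_{11} = rho(1)
  phi_{kk} = [rho(k) - sum_{j=1..k-1} phi_{k-1,j} rho(k-j)]
            / [1 - sum_{j=1..k-1} phi_{k-1,j} rho(j)],
  phi_{k,j} = phi_{k-1,j} - phi_{kk} phi_{k-1,k-j},  j = 1..k-1.
Step k = 1:
  phi_11 = rho(1) = 0.1221.
Step k = 2:
  phi_22 = [rho(2) - phi_11 rho(1)] / [1 - phi_11 rho(1)] = [0.0967 - (0.1221)(0.1221)] / [1 - (0.1221)(0.1221)]
         = 0.08179159 / 0.98509159 = 0.083.
Therefore phi_{22} = 0.0830.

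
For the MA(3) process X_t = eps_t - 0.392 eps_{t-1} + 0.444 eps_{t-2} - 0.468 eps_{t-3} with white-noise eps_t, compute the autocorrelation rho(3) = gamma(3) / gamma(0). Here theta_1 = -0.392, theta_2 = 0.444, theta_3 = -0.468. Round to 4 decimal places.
\rho(3) = -0.2981

For an MA(q) process with theta_0 = 1, the autocovariance is
  gamma(k) = sigma^2 * sum_{i=0..q-k} theta_i * theta_{i+k},
and rho(k) = gamma(k) / gamma(0). Sigma^2 cancels.
  numerator   = (1)*(-0.468) = -0.468.
  denominator = (1)^2 + (-0.392)^2 + (0.444)^2 + (-0.468)^2 = 1.569824.
  rho(3) = -0.468 / 1.569824 = -0.2981.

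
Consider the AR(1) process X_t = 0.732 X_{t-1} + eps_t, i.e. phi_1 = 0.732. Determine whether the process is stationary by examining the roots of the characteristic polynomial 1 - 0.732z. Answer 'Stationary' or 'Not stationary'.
\text{Stationary}

The AR(p) characteristic polynomial is P(z) = 1 - 0.732z.
Stationarity requires all roots to lie outside the unit circle, i.e. |z| > 1 for every root.
This is linear in z: 1 + (-0.732) z = 0  =>  z = -1/(-0.732) = 1.36612,  |z| = 1.36612.
Moduli of all roots: 1.3661.
All moduli strictly greater than 1? Yes.
Verdict: Stationary.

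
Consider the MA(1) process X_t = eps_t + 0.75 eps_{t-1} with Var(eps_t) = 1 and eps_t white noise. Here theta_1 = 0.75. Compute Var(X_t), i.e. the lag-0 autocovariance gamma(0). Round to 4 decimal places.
\gamma(0) = 1.5625

For an MA(q) process X_t = eps_t + sum_i theta_i eps_{t-i} with
Var(eps_t) = sigma^2, the variance is
  gamma(0) = sigma^2 * (1 + sum_i theta_i^2).
  sum_i theta_i^2 = (0.75)^2 = 0.5625.
  gamma(0) = 1 * (1 + 0.5625) = 1 * 1.5625 = 1.5625.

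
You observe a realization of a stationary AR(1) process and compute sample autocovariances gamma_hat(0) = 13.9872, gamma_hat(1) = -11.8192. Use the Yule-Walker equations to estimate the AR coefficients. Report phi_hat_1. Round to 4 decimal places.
\hat\phi_{1} = -0.8450

The Yule-Walker equations for an AR(p) process read, in matrix form,
  Gamma_p phi = r_p,   with   (Gamma_p)_{ij} = gamma(|i - j|),
                       (r_p)_i = gamma(i),   i,j = 1..p.
Substitute the sample gammas (Toeplitz matrix and right-hand side of size 1):
  Gamma_p = [[13.9872]]
  r_p     = [-11.8192]
With p = 1 this is the single equation gamma(0) phi_1 = gamma(1):
  phi_hat_1 = gamma(1) / gamma(0) = -11.8192 / 13.9872 = -0.8450.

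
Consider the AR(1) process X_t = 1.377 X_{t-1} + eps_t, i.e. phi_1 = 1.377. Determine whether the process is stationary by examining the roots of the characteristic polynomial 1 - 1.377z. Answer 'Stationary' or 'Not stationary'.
\text{Not stationary}

The AR(p) characteristic polynomial is P(z) = 1 - 1.377z.
Stationarity requires all roots to lie outside the unit circle, i.e. |z| > 1 for every root.
This is linear in z: 1 + (-1.377) z = 0  =>  z = -1/(-1.377) = 0.726216,  |z| = 0.726216.
Moduli of all roots: 0.7262.
All moduli strictly greater than 1? No.
Verdict: Not stationary.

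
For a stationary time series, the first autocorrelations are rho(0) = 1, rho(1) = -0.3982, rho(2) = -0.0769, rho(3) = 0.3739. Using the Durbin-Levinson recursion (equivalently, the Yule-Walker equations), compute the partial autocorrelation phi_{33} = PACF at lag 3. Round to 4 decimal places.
\phi_{33} = 0.2879

The PACF at lag k is phi_{kk}, the last component of the solution
to the Yule-Walker system G_k phi = r_k where
  (G_k)_{ij} = rho(|i - j|), (r_k)_i = rho(i), i,j = 1..k.
Equivalently, Durbin-Levinson gives phi_{kk} iteratively:
  phi_{11} = rho(1)
  phi_{kk} = [rho(k) - sum_{j=1..k-1} phi_{k-1,j} rho(k-j)]
            / [1 - sum_{j=1..k-1} phi_{k-1,j} rho(j)],
  phi_{k,j} = phi_{k-1,j} - phi_{kk} phi_{k-1,k-j},  j = 1..k-1.
Step k = 1:
  phi_11 = rho(1) = -0.3982.
Step k = 2:
  phi_22 = [rho(2) - phi_11 rho(1)] / [1 - phi_11 rho(1)] = [-0.0769 - (-0.3982)(-0.3982)] / [1 - (-0.3982)(-0.3982)]
         = -0.23546324 / 0.84143676 = -0.279835.
  Update: phi_21 = phi_11 - phi_22 phi_11 = -0.3982 - (-0.279835)(-0.3982) = -0.50963.
Step k = 3:
  phi_33 = [rho(3) - phi_21 rho(2) - phi_22 rho(1)] / [1 - phi_21 rho(1) - phi_22 rho(2)]
    numerator   = 0.3739 - (-0.50963)(-0.0769) - (-0.279835)(-0.3982) = 0.22327924
    denominator = 1 - (-0.50963)(-0.3982) - (-0.279835)(-0.0769) = 0.77554596
  phi_33 = 0.22327924 / 0.77554596 = 0.2879.
Therefore phi_{33} = 0.2879.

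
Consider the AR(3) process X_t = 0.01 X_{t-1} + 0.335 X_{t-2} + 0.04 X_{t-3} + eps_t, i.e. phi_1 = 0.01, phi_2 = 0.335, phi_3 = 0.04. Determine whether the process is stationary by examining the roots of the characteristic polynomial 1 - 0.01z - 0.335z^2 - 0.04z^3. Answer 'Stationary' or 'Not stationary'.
\text{Stationary}

The AR(p) characteristic polynomial is P(z) = 1 - 0.01z - 0.335z^2 - 0.04z^3.
Stationarity requires all roots to lie outside the unit circle, i.e. |z| > 1 for every root.
Degree 3: look for a simple real root z0 first, then factor out (1 - z/z0) and solve the remaining quadratic.
Testing z0 = -2: P(-2) = 1 + (-0.01)(-2) + (-0.335)(-2)^2 + (-0.04)(-2)^3
  = 1 + (0.02) + (-1.34) + (0.32) = 0.  So z_0 = -2 is a root, |z_0| = 2.
Divide out the factor (1 + 0.5 z) = (1 - z/z0) (since 1/z0 = -0.5):
  P(z) = (1 + 0.5 z)(1 + (-0.51) z + (-0.08) z^2)
  [check: z-coef -0.51 - (-0.5) = -0.01; z^2-coef -0.08 - (-0.5)(-0.51) = -0.335; z^3-coef -(-0.5)(-0.08) = -0.04.]
Remaining roots from the quadratic factor 1 + (-0.51) z + (-0.08) z^2:
  Set 1 + (-0.51) z + (-0.08) z^2 = 0, i.e. a z^2 + b z + c = 0 with a = -0.08, b = -0.51, c = 1.
  Discriminant D = b^2 - 4ac = (-0.51)^2 - 4*(-0.08)*1 = 0.2601 - (-0.32) = 0.5801.
  D >= 0, so the roots are real: z = (-b +/- sqrt(D)) / (2a) = (0.51 +/- 0.761643) / (-0.16).
    z_1 = (0.51 + 0.761643) / (-0.16) = -7.9478,   |z_1| = 7.9478.
    z_2 = (0.51 - 0.761643) / (-0.16) = 1.5728,   |z_2| = 1.5728.
Moduli of all roots: 2.0000, 7.9478, 1.5728.
All moduli strictly greater than 1? Yes.
Verdict: Stationary.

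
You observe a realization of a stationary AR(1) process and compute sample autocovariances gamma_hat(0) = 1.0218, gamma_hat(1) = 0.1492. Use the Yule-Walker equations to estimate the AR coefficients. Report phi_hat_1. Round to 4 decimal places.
\hat\phi_{1} = 0.1460

The Yule-Walker equations for an AR(p) process read, in matrix form,
  Gamma_p phi = r_p,   with   (Gamma_p)_{ij} = gamma(|i - j|),
                       (r_p)_i = gamma(i),   i,j = 1..p.
Substitute the sample gammas (Toeplitz matrix and right-hand side of size 1):
  Gamma_p = [[1.0218]]
  r_p     = [0.1492]
With p = 1 this is the single equation gamma(0) phi_1 = gamma(1):
  phi_hat_1 = gamma(1) / gamma(0) = 0.1492 / 1.0218 = 0.1460.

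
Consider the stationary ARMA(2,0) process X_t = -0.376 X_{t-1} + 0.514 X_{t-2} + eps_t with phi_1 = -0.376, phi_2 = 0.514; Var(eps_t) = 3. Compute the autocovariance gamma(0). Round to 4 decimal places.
\gamma(0) = 10.1562

Multiply the model equation by X_{t-k} and take expectations. With theta_0 = psi_0 = 1 and psi_j the MA(infinity) weights, this gives
  gamma(k) - sum_i phi_i gamma(k-i) = c_k,
  c_k = sigma^2 * sum_{j=k..q} theta_j psi_{j-k}   (c_k = 0 for k > q),
using gamma(-m) = gamma(m).
Pure AR (q = 0): c_0 = sigma^2 = 3, c_k = 0 for k >= 1.
Equations for k = 0, 1, 2 (AR order 2, c_2 = 0):
  (E0) gamma(0) = phi_1 gamma(1) + phi_2 gamma(2) + c_0
  (E1) gamma(1) = phi_1 gamma(0) + phi_2 gamma(1) + c_1
  (E2) gamma(2) = phi_1 gamma(1) + phi_2 gamma(0)
From (E1): gamma(1) = A gamma(0) + B with
  A = phi_1 / (1 - phi_2) = -0.376 / 0.486 = -0.773663,   B = c_1 / (1 - phi_2) = 0 / 0.486 = 0.
Insert (E2) into (E0): gamma(0) (1 - phi_2^2) = phi_1 (1 + phi_2) gamma(1) + c_0.
  phi_1 (1 + phi_2) = (-0.376)(1.514) = -0.569264,   1 - phi_2^2 = 0.735804.
Replace gamma(1) by A gamma(0) + B and collect gamma(0):
  gamma(0) [0.735804 - (-0.569264)(-0.773663)] = c_0 = 3
  gamma(0) * 0.295386 = 3
  gamma(0) = 3 / 0.295386 = 10.156211.
Therefore gamma(0) = 10.1562 (to 4 decimal places).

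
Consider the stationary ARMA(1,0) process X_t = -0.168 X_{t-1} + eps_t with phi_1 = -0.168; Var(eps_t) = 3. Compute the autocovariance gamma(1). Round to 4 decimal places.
\gamma(1) = -0.5186

Multiply the model equation by X_{t-k} and take expectations. With theta_0 = psi_0 = 1 and psi_j the MA(infinity) weights, this gives
  gamma(k) - sum_i phi_i gamma(k-i) = c_k,
  c_k = sigma^2 * sum_{j=k..q} theta_j psi_{j-k}   (c_k = 0 for k > q),
using gamma(-m) = gamma(m).
Pure AR (q = 0): c_0 = sigma^2 = 3, c_k = 0 for k >= 1.
Equations for k = 0 and k = 1 (AR order 1):
  gamma(0) = phi_1 gamma(1) + c_0
  gamma(1) = phi_1 gamma(0) + c_1
Substituting the second into the first: gamma(0) (1 - phi_1^2) = c_0 + phi_1 c_1, so
  gamma(0) = c_0 / (1 - phi_1^2) = 3 / (1 - (-0.168)^2) = 3 / 0.971776 = 3.087131.
  gamma(1) = phi_1 gamma(0) = (-0.168)(3.087131) = -0.518638.
Therefore gamma(1) = -0.5186 (to 4 decimal places).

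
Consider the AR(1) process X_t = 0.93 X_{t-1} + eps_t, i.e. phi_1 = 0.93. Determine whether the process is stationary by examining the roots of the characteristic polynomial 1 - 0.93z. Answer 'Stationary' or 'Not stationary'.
\text{Stationary}

The AR(p) characteristic polynomial is P(z) = 1 - 0.93z.
Stationarity requires all roots to lie outside the unit circle, i.e. |z| > 1 for every root.
This is linear in z: 1 + (-0.93) z = 0  =>  z = -1/(-0.93) = 1.075269,  |z| = 1.075269.
Moduli of all roots: 1.0753.
All moduli strictly greater than 1? Yes.
Verdict: Stationary.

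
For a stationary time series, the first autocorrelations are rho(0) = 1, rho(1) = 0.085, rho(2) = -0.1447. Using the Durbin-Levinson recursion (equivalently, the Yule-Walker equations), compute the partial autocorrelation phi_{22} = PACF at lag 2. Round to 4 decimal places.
\phi_{22} = -0.1530

The PACF at lag k is phi_{kk}, the last component of the solution
to the Yule-Walker system G_k phi = r_k where
  (G_k)_{ij} = rho(|i - j|), (r_k)_i = rho(i), i,j = 1..k.
Equivalently, Durbin-Levinson gives phi_{kk} iteratively:
  phi_{11} = rho(1)
  phi_{kk} = [rho(k) - sum_{j=1..k-1} phi_{k-1,j} rho(k-j)]
            / [1 - sum_{j=1..k-1} phi_{k-1,j} rho(j)],
  phi_{k,j} = phi_{k-1,j} - phi_{kk} phi_{k-1,k-j},  j = 1..k-1.
Step k = 1:
  phi_11 = rho(1) = 0.085.
Step k = 2:
  phi_22 = [rho(2) - phi_11 rho(1)] / [1 - phi_11 rho(1)] = [-0.1447 - (0.085)(0.085)] / [1 - (0.085)(0.085)]
         = -0.151925 / 0.992775 = -0.153.
Therefore phi_{22} = -0.1530.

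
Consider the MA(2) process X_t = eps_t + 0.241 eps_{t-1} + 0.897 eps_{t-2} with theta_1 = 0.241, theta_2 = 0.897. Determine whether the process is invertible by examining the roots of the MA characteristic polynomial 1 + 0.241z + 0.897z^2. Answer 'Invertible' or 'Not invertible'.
\text{Invertible}

The MA(q) characteristic polynomial is P(z) = 1 + 0.241z + 0.897z^2.
Invertibility requires all roots to lie outside the unit circle, i.e. |z| > 1 for every root.
Set 1 + (0.241) z + (0.897) z^2 = 0, i.e. a z^2 + b z + c = 0 with a = 0.897, b = 0.241, c = 1.
Discriminant D = b^2 - 4ac = (0.241)^2 - 4*(0.897)*1 = 0.058081 - (3.588) = -3.529919.
D < 0, so the roots are the complex-conjugate pair z = (-b +/- i sqrt(-D)) / (2a) = -0.1343 +/- 1.0473i.
For a conjugate pair |z|^2 = z * conj(z) = (product of roots) = c/a = 1/(0.897) = 1.114827, so |z| = sqrt(1.114827) = 1.0559 for both roots.
Moduli of all roots: 1.0559, 1.0559.
All moduli strictly greater than 1? Yes.
Verdict: Invertible.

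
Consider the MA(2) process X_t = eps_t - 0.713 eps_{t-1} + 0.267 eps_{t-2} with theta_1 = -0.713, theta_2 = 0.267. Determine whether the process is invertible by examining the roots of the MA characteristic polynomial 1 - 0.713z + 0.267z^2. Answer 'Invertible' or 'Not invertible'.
\text{Invertible}

The MA(q) characteristic polynomial is P(z) = 1 - 0.713z + 0.267z^2.
Invertibility requires all roots to lie outside the unit circle, i.e. |z| > 1 for every root.
Set 1 + (-0.713) z + (0.267) z^2 = 0, i.e. a z^2 + b z + c = 0 with a = 0.267, b = -0.713, c = 1.
Discriminant D = b^2 - 4ac = (-0.713)^2 - 4*(0.267)*1 = 0.508369 - (1.068) = -0.559631.
D < 0, so the roots are the complex-conjugate pair z = (-b +/- i sqrt(-D)) / (2a) = 1.3352 +/- 1.4009i.
For a conjugate pair |z|^2 = z * conj(z) = (product of roots) = c/a = 1/(0.267) = 3.745318, so |z| = sqrt(3.745318) = 1.9353 for both roots.
Moduli of all roots: 1.9353, 1.9353.
All moduli strictly greater than 1? Yes.
Verdict: Invertible.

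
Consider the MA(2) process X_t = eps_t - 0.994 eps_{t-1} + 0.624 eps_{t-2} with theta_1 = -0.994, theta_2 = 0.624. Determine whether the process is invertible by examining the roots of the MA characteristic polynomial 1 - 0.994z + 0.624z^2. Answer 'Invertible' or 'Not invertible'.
\text{Invertible}

The MA(q) characteristic polynomial is P(z) = 1 - 0.994z + 0.624z^2.
Invertibility requires all roots to lie outside the unit circle, i.e. |z| > 1 for every root.
Set 1 + (-0.994) z + (0.624) z^2 = 0, i.e. a z^2 + b z + c = 0 with a = 0.624, b = -0.994, c = 1.
Discriminant D = b^2 - 4ac = (-0.994)^2 - 4*(0.624)*1 = 0.988036 - (2.496) = -1.507964.
D < 0, so the roots are the complex-conjugate pair z = (-b +/- i sqrt(-D)) / (2a) = 0.7965 +/- 0.984i.
For a conjugate pair |z|^2 = z * conj(z) = (product of roots) = c/a = 1/(0.624) = 1.602564, so |z| = sqrt(1.602564) = 1.2659 for both roots.
Moduli of all roots: 1.2659, 1.2659.
All moduli strictly greater than 1? Yes.
Verdict: Invertible.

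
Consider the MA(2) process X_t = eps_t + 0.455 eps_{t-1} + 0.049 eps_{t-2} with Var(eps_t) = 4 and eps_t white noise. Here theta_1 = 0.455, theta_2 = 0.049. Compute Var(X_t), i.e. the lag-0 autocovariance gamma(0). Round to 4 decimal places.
\gamma(0) = 4.8377

For an MA(q) process X_t = eps_t + sum_i theta_i eps_{t-i} with
Var(eps_t) = sigma^2, the variance is
  gamma(0) = sigma^2 * (1 + sum_i theta_i^2).
  sum_i theta_i^2 = (0.455)^2 + (0.049)^2 = 0.207025 + 0.002401 = 0.209426.
  gamma(0) = 4 * (1 + 0.209426) = 4 * 1.209426 = 4.837704, which rounds to 4.8377.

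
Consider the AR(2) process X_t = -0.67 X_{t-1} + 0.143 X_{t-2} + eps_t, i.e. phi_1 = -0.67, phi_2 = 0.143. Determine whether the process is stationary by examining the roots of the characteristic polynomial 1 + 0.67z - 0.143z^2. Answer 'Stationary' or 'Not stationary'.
\text{Stationary}

The AR(p) characteristic polynomial is P(z) = 1 + 0.67z - 0.143z^2.
Stationarity requires all roots to lie outside the unit circle, i.e. |z| > 1 for every root.
Set 1 + (0.67) z + (-0.143) z^2 = 0, i.e. a z^2 + b z + c = 0 with a = -0.143, b = 0.67, c = 1.
Discriminant D = b^2 - 4ac = (0.67)^2 - 4*(-0.143)*1 = 0.4489 - (-0.572) = 1.0209.
D >= 0, so the roots are real: z = (-b +/- sqrt(D)) / (2a) = (-0.67 +/- 1.010396) / (-0.286).
  z_1 = (-0.67 + 1.010396) / (-0.286) = -1.1902,   |z_1| = 1.1902.
  z_2 = (-0.67 - 1.010396) / (-0.286) = 5.8755,   |z_2| = 5.8755.
Moduli of all roots: 1.1902, 5.8755.
All moduli strictly greater than 1? Yes.
Verdict: Stationary.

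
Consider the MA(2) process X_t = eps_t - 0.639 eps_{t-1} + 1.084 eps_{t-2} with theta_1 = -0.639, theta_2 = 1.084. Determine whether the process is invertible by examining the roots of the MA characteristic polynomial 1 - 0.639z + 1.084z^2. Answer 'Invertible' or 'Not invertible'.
\text{Not invertible}

The MA(q) characteristic polynomial is P(z) = 1 - 0.639z + 1.084z^2.
Invertibility requires all roots to lie outside the unit circle, i.e. |z| > 1 for every root.
Set 1 + (-0.639) z + (1.084) z^2 = 0, i.e. a z^2 + b z + c = 0 with a = 1.084, b = -0.639, c = 1.
Discriminant D = b^2 - 4ac = (-0.639)^2 - 4*(1.084)*1 = 0.408321 - (4.336) = -3.927679.
D < 0, so the roots are the complex-conjugate pair z = (-b +/- i sqrt(-D)) / (2a) = 0.2947 +/- 0.9141i.
For a conjugate pair |z|^2 = z * conj(z) = (product of roots) = c/a = 1/(1.084) = 0.922509, so |z| = sqrt(0.922509) = 0.9605 for both roots.
Moduli of all roots: 0.9605, 0.9605.
All moduli strictly greater than 1? No.
Verdict: Not invertible.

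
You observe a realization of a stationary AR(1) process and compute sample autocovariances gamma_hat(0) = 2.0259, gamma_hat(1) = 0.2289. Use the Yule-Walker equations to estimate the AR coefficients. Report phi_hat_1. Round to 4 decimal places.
\hat\phi_{1} = 0.1130

The Yule-Walker equations for an AR(p) process read, in matrix form,
  Gamma_p phi = r_p,   with   (Gamma_p)_{ij} = gamma(|i - j|),
                       (r_p)_i = gamma(i),   i,j = 1..p.
Substitute the sample gammas (Toeplitz matrix and right-hand side of size 1):
  Gamma_p = [[2.0259]]
  r_p     = [0.2289]
With p = 1 this is the single equation gamma(0) phi_1 = gamma(1):
  phi_hat_1 = gamma(1) / gamma(0) = 0.2289 / 2.0259 = 0.1130.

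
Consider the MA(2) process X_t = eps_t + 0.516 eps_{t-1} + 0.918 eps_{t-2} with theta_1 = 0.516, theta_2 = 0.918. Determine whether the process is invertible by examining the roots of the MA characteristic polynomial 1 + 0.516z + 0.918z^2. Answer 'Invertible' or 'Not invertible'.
\text{Invertible}

The MA(q) characteristic polynomial is P(z) = 1 + 0.516z + 0.918z^2.
Invertibility requires all roots to lie outside the unit circle, i.e. |z| > 1 for every root.
Set 1 + (0.516) z + (0.918) z^2 = 0, i.e. a z^2 + b z + c = 0 with a = 0.918, b = 0.516, c = 1.
Discriminant D = b^2 - 4ac = (0.516)^2 - 4*(0.918)*1 = 0.266256 - (3.672) = -3.405744.
D < 0, so the roots are the complex-conjugate pair z = (-b +/- i sqrt(-D)) / (2a) = -0.281 +/- 1.0052i.
For a conjugate pair |z|^2 = z * conj(z) = (product of roots) = c/a = 1/(0.918) = 1.089325, so |z| = sqrt(1.089325) = 1.0437 for both roots.
Moduli of all roots: 1.0437, 1.0437.
All moduli strictly greater than 1? Yes.
Verdict: Invertible.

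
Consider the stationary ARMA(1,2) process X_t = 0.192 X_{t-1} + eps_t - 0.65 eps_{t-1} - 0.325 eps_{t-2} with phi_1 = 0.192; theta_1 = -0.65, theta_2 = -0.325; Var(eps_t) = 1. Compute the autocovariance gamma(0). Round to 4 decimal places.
\gamma(0) = 1.3868

Multiply the model equation by X_{t-k} and take expectations. With theta_0 = psi_0 = 1 and psi_j the MA(infinity) weights, this gives
  gamma(k) - sum_i phi_i gamma(k-i) = c_k,
  c_k = sigma^2 * sum_{j=k..q} theta_j psi_{j-k}   (c_k = 0 for k > q),
using gamma(-m) = gamma(m).
psi-weights needed (psi_j = theta_j + sum_i phi_i psi_{j-i}):
  psi_1 = theta_1 + phi_1 = -0.65 + (0.192) = -0.458
  psi_2 = theta_2 + phi_1 psi_1 = -0.325 + (0.192)(-0.458) = -0.412936
Right-hand sides:
  c_0 = sigma^2 (1 + theta_1 psi_1 + theta_2 psi_2) = 1 * (1 + (-0.65)(-0.458) + (-0.325)(-0.412936)) = 1 * 1.431904 = 1.431904
  c_1 = sigma^2 (theta_1 + theta_2 psi_1) = 1 * (-0.65 + (-0.325)(-0.458)) = -0.50115
  c_2 = sigma^2 theta_2 = 1 * (-0.325) = -0.325
Equations for k = 0 and k = 1 (AR order 1):
  gamma(0) = phi_1 gamma(1) + c_0
  gamma(1) = phi_1 gamma(0) + c_1
Substituting the second into the first: gamma(0) (1 - phi_1^2) = c_0 + phi_1 c_1, so
  gamma(0) = (c_0 + phi_1 c_1) / (1 - phi_1^2) = (1.431904 + (0.192)(-0.50115)) / (1 - (0.192)^2) = 1.335683 / 0.963136 = 1.386807.
Therefore gamma(0) = 1.3868 (to 4 decimal places).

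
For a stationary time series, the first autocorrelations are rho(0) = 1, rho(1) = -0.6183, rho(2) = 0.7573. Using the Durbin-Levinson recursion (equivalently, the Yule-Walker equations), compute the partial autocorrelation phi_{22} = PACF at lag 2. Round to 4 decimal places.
\phi_{22} = 0.6071

The PACF at lag k is phi_{kk}, the last component of the solution
to the Yule-Walker system G_k phi = r_k where
  (G_k)_{ij} = rho(|i - j|), (r_k)_i = rho(i), i,j = 1..k.
Equivalently, Durbin-Levinson gives phi_{kk} iteratively:
  phi_{11} = rho(1)
  phi_{kk} = [rho(k) - sum_{j=1..k-1} phi_{k-1,j} rho(k-j)]
            / [1 - sum_{j=1..k-1} phi_{k-1,j} rho(j)],
  phi_{k,j} = phi_{k-1,j} - phi_{kk} phi_{k-1,k-j},  j = 1..k-1.
Step k = 1:
  phi_11 = rho(1) = -0.6183.
Step k = 2:
  phi_22 = [rho(2) - phi_11 rho(1)] / [1 - phi_11 rho(1)] = [0.7573 - (-0.6183)(-0.6183)] / [1 - (-0.6183)(-0.6183)]
         = 0.37500511 / 0.61770511 = 0.6071.
Therefore phi_{22} = 0.6071.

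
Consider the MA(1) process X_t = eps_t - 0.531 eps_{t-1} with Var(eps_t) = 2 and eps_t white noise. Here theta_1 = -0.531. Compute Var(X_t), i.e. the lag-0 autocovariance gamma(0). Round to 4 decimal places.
\gamma(0) = 2.5639

For an MA(q) process X_t = eps_t + sum_i theta_i eps_{t-i} with
Var(eps_t) = sigma^2, the variance is
  gamma(0) = sigma^2 * (1 + sum_i theta_i^2).
  sum_i theta_i^2 = (-0.531)^2 = 0.281961.
  gamma(0) = 2 * (1 + 0.281961) = 2 * 1.281961 = 2.563922, which rounds to 2.5639.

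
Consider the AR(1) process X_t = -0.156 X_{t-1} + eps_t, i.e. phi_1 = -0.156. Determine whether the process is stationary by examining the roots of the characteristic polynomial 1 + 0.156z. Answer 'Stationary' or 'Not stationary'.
\text{Stationary}

The AR(p) characteristic polynomial is P(z) = 1 + 0.156z.
Stationarity requires all roots to lie outside the unit circle, i.e. |z| > 1 for every root.
This is linear in z: 1 + (0.156) z = 0  =>  z = -1/(0.156) = -6.410256,  |z| = 6.410256.
Moduli of all roots: 6.4103.
All moduli strictly greater than 1? Yes.
Verdict: Stationary.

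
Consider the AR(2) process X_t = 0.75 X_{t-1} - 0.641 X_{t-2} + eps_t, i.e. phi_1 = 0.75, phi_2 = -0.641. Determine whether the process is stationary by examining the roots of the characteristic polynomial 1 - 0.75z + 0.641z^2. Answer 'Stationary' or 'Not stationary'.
\text{Stationary}

The AR(p) characteristic polynomial is P(z) = 1 - 0.75z + 0.641z^2.
Stationarity requires all roots to lie outside the unit circle, i.e. |z| > 1 for every root.
Set 1 + (-0.75) z + (0.641) z^2 = 0, i.e. a z^2 + b z + c = 0 with a = 0.641, b = -0.75, c = 1.
Discriminant D = b^2 - 4ac = (-0.75)^2 - 4*(0.641)*1 = 0.5625 - (2.564) = -2.0015.
D < 0, so the roots are the complex-conjugate pair z = (-b +/- i sqrt(-D)) / (2a) = 0.585 +/- 1.1035i.
For a conjugate pair |z|^2 = z * conj(z) = (product of roots) = c/a = 1/(0.641) = 1.560062, so |z| = sqrt(1.560062) = 1.249 for both roots.
Moduli of all roots: 1.2490, 1.2490.
All moduli strictly greater than 1? Yes.
Verdict: Stationary.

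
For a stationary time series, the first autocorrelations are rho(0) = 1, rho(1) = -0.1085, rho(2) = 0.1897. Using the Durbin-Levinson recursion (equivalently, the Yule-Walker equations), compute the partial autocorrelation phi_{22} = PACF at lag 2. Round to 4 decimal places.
\phi_{22} = 0.1800

The PACF at lag k is phi_{kk}, the last component of the solution
to the Yule-Walker system G_k phi = r_k where
  (G_k)_{ij} = rho(|i - j|), (r_k)_i = rho(i), i,j = 1..k.
Equivalently, Durbin-Levinson gives phi_{kk} iteratively:
  phi_{11} = rho(1)
  phi_{kk} = [rho(k) - sum_{j=1..k-1} phi_{k-1,j} rho(k-j)]
            / [1 - sum_{j=1..k-1} phi_{k-1,j} rho(j)],
  phi_{k,j} = phi_{k-1,j} - phi_{kk} phi_{k-1,k-j},  j = 1..k-1.
Step k = 1:
  phi_11 = rho(1) = -0.1085.
Step k = 2:
  phi_22 = [rho(2) - phi_11 rho(1)] / [1 - phi_11 rho(1)] = [0.1897 - (-0.1085)(-0.1085)] / [1 - (-0.1085)(-0.1085)]
         = 0.17792775 / 0.98822775 = 0.18.
Therefore phi_{22} = 0.1800.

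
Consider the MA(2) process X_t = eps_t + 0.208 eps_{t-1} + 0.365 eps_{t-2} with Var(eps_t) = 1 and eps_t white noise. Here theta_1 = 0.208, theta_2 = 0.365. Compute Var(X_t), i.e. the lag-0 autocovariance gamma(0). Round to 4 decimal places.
\gamma(0) = 1.1765

For an MA(q) process X_t = eps_t + sum_i theta_i eps_{t-i} with
Var(eps_t) = sigma^2, the variance is
  gamma(0) = sigma^2 * (1 + sum_i theta_i^2).
  sum_i theta_i^2 = (0.208)^2 + (0.365)^2 = 0.043264 + 0.133225 = 0.176489.
  gamma(0) = 1 * (1 + 0.176489) = 1 * 1.176489 = 1.176489, which rounds to 1.1765.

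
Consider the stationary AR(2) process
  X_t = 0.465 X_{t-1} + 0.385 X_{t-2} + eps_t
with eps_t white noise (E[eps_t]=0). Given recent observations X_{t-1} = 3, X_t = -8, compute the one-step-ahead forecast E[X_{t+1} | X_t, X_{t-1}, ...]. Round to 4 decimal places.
E[X_{t+1} \mid \mathcal F_t] = -2.5650

For an AR(p) model X_t = c + sum_i phi_i X_{t-i} + eps_t, the
one-step-ahead conditional mean is
  E[X_{t+1} | X_t, ...] = c + sum_i phi_i X_{t+1-i}.
Substitute known values:
  E[X_{t+1} | ...] = (0.465) * (-8) + (0.385) * (3)
                   = -2.5650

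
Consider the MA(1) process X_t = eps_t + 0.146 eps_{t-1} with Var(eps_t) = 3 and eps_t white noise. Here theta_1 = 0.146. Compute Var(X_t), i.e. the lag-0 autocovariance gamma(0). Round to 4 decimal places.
\gamma(0) = 3.0639

For an MA(q) process X_t = eps_t + sum_i theta_i eps_{t-i} with
Var(eps_t) = sigma^2, the variance is
  gamma(0) = sigma^2 * (1 + sum_i theta_i^2).
  sum_i theta_i^2 = (0.146)^2 = 0.021316.
  gamma(0) = 3 * (1 + 0.021316) = 3 * 1.021316 = 3.063948, which rounds to 3.0639.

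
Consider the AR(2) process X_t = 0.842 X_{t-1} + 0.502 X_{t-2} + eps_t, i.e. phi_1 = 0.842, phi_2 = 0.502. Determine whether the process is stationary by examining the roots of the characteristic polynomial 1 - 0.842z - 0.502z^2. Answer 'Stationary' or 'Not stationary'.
\text{Not stationary}

The AR(p) characteristic polynomial is P(z) = 1 - 0.842z - 0.502z^2.
Stationarity requires all roots to lie outside the unit circle, i.e. |z| > 1 for every root.
Set 1 + (-0.842) z + (-0.502) z^2 = 0, i.e. a z^2 + b z + c = 0 with a = -0.502, b = -0.842, c = 1.
Discriminant D = b^2 - 4ac = (-0.842)^2 - 4*(-0.502)*1 = 0.708964 - (-2.008) = 2.716964.
D >= 0, so the roots are real: z = (-b +/- sqrt(D)) / (2a) = (0.842 +/- 1.648322) / (-1.004).
  z_1 = (0.842 + 1.648322) / (-1.004) = -2.4804,   |z_1| = 2.4804.
  z_2 = (0.842 - 1.648322) / (-1.004) = 0.8031,   |z_2| = 0.8031.
Moduli of all roots: 2.4804, 0.8031.
All moduli strictly greater than 1? No.
Verdict: Not stationary.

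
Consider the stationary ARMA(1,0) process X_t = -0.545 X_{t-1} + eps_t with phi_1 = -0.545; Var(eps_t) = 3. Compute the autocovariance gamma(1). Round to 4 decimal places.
\gamma(1) = -2.3258

Multiply the model equation by X_{t-k} and take expectations. With theta_0 = psi_0 = 1 and psi_j the MA(infinity) weights, this gives
  gamma(k) - sum_i phi_i gamma(k-i) = c_k,
  c_k = sigma^2 * sum_{j=k..q} theta_j psi_{j-k}   (c_k = 0 for k > q),
using gamma(-m) = gamma(m).
Pure AR (q = 0): c_0 = sigma^2 = 3, c_k = 0 for k >= 1.
Equations for k = 0 and k = 1 (AR order 1):
  gamma(0) = phi_1 gamma(1) + c_0
  gamma(1) = phi_1 gamma(0) + c_1
Substituting the second into the first: gamma(0) (1 - phi_1^2) = c_0 + phi_1 c_1, so
  gamma(0) = c_0 / (1 - phi_1^2) = 3 / (1 - (-0.545)^2) = 3 / 0.702975 = 4.267577.
  gamma(1) = phi_1 gamma(0) = (-0.545)(4.267577) = -2.32583.
Therefore gamma(1) = -2.3258 (to 4 decimal places).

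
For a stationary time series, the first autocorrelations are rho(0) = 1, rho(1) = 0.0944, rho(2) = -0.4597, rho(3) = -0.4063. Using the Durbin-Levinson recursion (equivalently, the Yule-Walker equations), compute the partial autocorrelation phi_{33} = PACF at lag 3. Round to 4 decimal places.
\phi_{33} = -0.3869

The PACF at lag k is phi_{kk}, the last component of the solution
to the Yule-Walker system G_k phi = r_k where
  (G_k)_{ij} = rho(|i - j|), (r_k)_i = rho(i), i,j = 1..k.
Equivalently, Durbin-Levinson gives phi_{kk} iteratively:
  phi_{11} = rho(1)
  phi_{kk} = [rho(k) - sum_{j=1..k-1} phi_{k-1,j} rho(k-j)]
            / [1 - sum_{j=1..k-1} phi_{k-1,j} rho(j)],
  phi_{k,j} = phi_{k-1,j} - phi_{kk} phi_{k-1,k-j},  j = 1..k-1.
Step k = 1:
  phi_11 = rho(1) = 0.0944.
Step k = 2:
  phi_22 = [rho(2) - phi_11 rho(1)] / [1 - phi_11 rho(1)] = [-0.4597 - (0.0944)(0.0944)] / [1 - (0.0944)(0.0944)]
         = -0.46861136 / 0.99108864 = -0.472825.
  Update: phi_21 = phi_11 - phi_22 phi_11 = 0.0944 - (-0.472825)(0.0944) = 0.139035.
Step k = 3:
  phi_33 = [rho(3) - phi_21 rho(2) - phi_22 rho(1)] / [1 - phi_21 rho(1) - phi_22 rho(2)]
    numerator   = -0.4063 - (0.139035)(-0.4597) - (-0.472825)(0.0944) = -0.2977511
    denominator = 1 - (0.139035)(0.0944) - (-0.472825)(-0.4597) = 0.76951753
  phi_33 = -0.2977511 / 0.76951753 = -0.3869.
Therefore phi_{33} = -0.3869.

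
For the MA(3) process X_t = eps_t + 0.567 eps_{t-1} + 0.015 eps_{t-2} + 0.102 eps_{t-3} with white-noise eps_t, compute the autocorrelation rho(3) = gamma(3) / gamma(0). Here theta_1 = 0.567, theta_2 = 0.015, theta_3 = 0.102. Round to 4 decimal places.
\rho(3) = 0.0766

For an MA(q) process with theta_0 = 1, the autocovariance is
  gamma(k) = sigma^2 * sum_{i=0..q-k} theta_i * theta_{i+k},
and rho(k) = gamma(k) / gamma(0). Sigma^2 cancels.
  numerator   = (1)*(0.102) = 0.102.
  denominator = (1)^2 + (0.567)^2 + (0.015)^2 + (0.102)^2 = 1.332118.
  rho(3) = 0.102 / 1.332118 = 0.0766.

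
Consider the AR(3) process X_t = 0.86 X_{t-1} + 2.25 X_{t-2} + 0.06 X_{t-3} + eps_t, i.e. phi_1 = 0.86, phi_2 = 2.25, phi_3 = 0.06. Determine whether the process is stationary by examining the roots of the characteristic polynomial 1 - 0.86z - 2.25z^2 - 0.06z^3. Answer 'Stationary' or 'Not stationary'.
\text{Not stationary}

The AR(p) characteristic polynomial is P(z) = 1 - 0.86z - 2.25z^2 - 0.06z^3.
Stationarity requires all roots to lie outside the unit circle, i.e. |z| > 1 for every root.
Degree 3: look for a simple real root z0 first, then factor out (1 - z/z0) and solve the remaining quadratic.
Testing z0 = 0.5: P(0.5) = 1 + (-0.86)(0.5) + (-2.25)(0.5)^2 + (-0.06)(0.5)^3
  = 1 + (-0.43) + (-0.5625) + (-0.0075) = 0.  So z_0 = 0.5 is a root, |z_0| = 0.5.
Divide out the factor (1 - 2 z) = (1 - z/z0) (since 1/z0 = 2):
  P(z) = (1 - 2 z)(1 + (1.14) z + (0.03) z^2)
  [check: z-coef 1.14 - (2) = -0.86; z^2-coef 0.03 - (2)(1.14) = -2.25; z^3-coef -(2)(0.03) = -0.06.]
Remaining roots from the quadratic factor 1 + (1.14) z + (0.03) z^2:
  Set 1 + (1.14) z + (0.03) z^2 = 0, i.e. a z^2 + b z + c = 0 with a = 0.03, b = 1.14, c = 1.
  Discriminant D = b^2 - 4ac = (1.14)^2 - 4*(0.03)*1 = 1.2996 - (0.12) = 1.1796.
  D >= 0, so the roots are real: z = (-b +/- sqrt(D)) / (2a) = (-1.14 +/- 1.086094) / (0.06).
    z_1 = (-1.14 + 1.086094) / (0.06) = -0.8984,   |z_1| = 0.8984.
    z_2 = (-1.14 - 1.086094) / (0.06) = -37.1016,   |z_2| = 37.1016.
Moduli of all roots: 0.5000, 0.8984, 37.1016.
All moduli strictly greater than 1? No.
Verdict: Not stationary.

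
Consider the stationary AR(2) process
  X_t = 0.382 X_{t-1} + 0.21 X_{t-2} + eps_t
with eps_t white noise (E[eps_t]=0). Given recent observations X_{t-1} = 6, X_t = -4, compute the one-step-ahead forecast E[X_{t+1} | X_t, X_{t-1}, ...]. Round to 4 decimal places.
E[X_{t+1} \mid \mathcal F_t] = -0.2680

For an AR(p) model X_t = c + sum_i phi_i X_{t-i} + eps_t, the
one-step-ahead conditional mean is
  E[X_{t+1} | X_t, ...] = c + sum_i phi_i X_{t+1-i}.
Substitute known values:
  E[X_{t+1} | ...] = (0.382) * (-4) + (0.21) * (6)
                   = -0.2680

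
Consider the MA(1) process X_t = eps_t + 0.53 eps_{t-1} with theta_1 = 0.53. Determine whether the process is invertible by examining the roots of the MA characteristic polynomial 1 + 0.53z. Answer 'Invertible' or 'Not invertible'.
\text{Invertible}

The MA(q) characteristic polynomial is P(z) = 1 + 0.53z.
Invertibility requires all roots to lie outside the unit circle, i.e. |z| > 1 for every root.
This is linear in z: 1 + (0.53) z = 0  =>  z = -1/(0.53) = -1.886792,  |z| = 1.886792.
Moduli of all roots: 1.8868.
All moduli strictly greater than 1? Yes.
Verdict: Invertible.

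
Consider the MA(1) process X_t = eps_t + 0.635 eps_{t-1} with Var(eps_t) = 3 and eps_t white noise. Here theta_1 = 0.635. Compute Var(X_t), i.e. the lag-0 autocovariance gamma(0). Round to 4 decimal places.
\gamma(0) = 4.2097

For an MA(q) process X_t = eps_t + sum_i theta_i eps_{t-i} with
Var(eps_t) = sigma^2, the variance is
  gamma(0) = sigma^2 * (1 + sum_i theta_i^2).
  sum_i theta_i^2 = (0.635)^2 = 0.403225.
  gamma(0) = 3 * (1 + 0.403225) = 3 * 1.403225 = 4.209675, which rounds to 4.2097.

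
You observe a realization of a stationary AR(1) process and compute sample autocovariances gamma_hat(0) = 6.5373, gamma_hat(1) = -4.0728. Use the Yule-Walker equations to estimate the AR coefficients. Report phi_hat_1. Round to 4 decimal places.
\hat\phi_{1} = -0.6230

The Yule-Walker equations for an AR(p) process read, in matrix form,
  Gamma_p phi = r_p,   with   (Gamma_p)_{ij} = gamma(|i - j|),
                       (r_p)_i = gamma(i),   i,j = 1..p.
Substitute the sample gammas (Toeplitz matrix and right-hand side of size 1):
  Gamma_p = [[6.5373]]
  r_p     = [-4.0728]
With p = 1 this is the single equation gamma(0) phi_1 = gamma(1):
  phi_hat_1 = gamma(1) / gamma(0) = -4.0728 / 6.5373 = -0.6230.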